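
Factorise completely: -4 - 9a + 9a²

(3a + 1)(3a - 4)

Need a pair with product 9·(-4) = -36 and sum -9: that's 3 and -12.
Split the middle term: 9a² + 3a - 12a - 4 = 3a(3a + 1) - 4(3a + 1).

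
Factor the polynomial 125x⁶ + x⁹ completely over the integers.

Pull out the common factor x⁶, leaving x³ + 125.
Recognize a sum of cubes with the parts 5 and x.

x⁶(x + 5)(x² - 5x + 25)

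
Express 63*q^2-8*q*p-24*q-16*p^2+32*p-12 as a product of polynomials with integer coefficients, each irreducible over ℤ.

(7*q-4*p+2)*(9*q+4*p-6)

Group: 7*q*(9*q+4*p-6) + (-4*p+2)*(9*q+4*p-6); both groups contain (9*q+4*p-6).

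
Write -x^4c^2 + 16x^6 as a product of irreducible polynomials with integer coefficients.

x^4(4x - c)(4x + c)

Every term has a factor of x^4; factoring it out leaves 16x^2 - c^2.
Recognize a difference of squares with the parts 4x and c.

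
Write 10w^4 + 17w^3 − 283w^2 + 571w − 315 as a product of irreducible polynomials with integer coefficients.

Among the possible rational roots, w = −7 is a root, so (w + 7) is a factor; dividing leaves 10w^3 − 53w^2 + 88w − 45.
Next, w = 1 is a root, giving the factor (w − 1) and quotient 10w^2 − 43w + 45.
The remaining quadratic factors as (2w − 5)(5w − 9).

(2w − 5)(5w − 9)(w + 7)(w − 1)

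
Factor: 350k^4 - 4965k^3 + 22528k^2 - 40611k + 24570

(2k - 15)(5k - 13)(5k - 14)(7k - 9)

Trying the rational-root candidates, k = 14/5 is a root, so (5k - 14) divides it; the quotient is 70k^3 - 797k^2 + 2274k - 1755.
Continuing, k = 9/7 is a root, so (7k - 9) divides it; the quotient is 10k^2 - 101k + 195.
The remaining quadratic factors as (2k - 15)(5k - 13).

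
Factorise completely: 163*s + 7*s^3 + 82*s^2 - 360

Testing divisors of the constant over divisors of the leading coefficient, s = 9/7 is a root, so (7*s - 9) is a factor; dividing leaves s^2 + 13*s + 40.
The remaining quadratic factors as (s + 5)(s + 8).

(7*s - 9)*(s + 5)*(s + 8)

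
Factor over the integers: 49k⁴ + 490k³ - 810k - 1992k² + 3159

(7k + 9)(7k - 9)(k + 13)(k - 3)

Trying the rational-root candidates, k = 3 is a root, so (k - 3) is a factor; dividing leaves 49k³ + 637k² - 81k - 1053.
Continuing, k = -9/7 is a root, giving the factor (7k + 9) and quotient 7k² + 82k - 117.
The remaining quadratic factors as (k + 13)(7k - 9).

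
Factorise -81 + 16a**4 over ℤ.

Difference of squares twice: with A = 2a and B = 3, A⁴ − B⁴ = (A² − B²)(A² + B²), and A² − B² factors again.

(2a + 3)(2a - 3)(4a**2 + 9)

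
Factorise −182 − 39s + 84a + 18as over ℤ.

(3s + 14)(6a − 13)

Group as (18as + 84a) + (−39s − 182) = 6a(3s + 14) − 13(3s + 14).
Both groups share the factor (3s + 14).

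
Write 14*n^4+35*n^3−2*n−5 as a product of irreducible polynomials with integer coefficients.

(2*n+5)*(7*n^3−1)

Group as (14*n^4−2*n) + (35*n^3−5) = 2*n*(7*n^3−1) + 5*(7*n^3−1).
Both groups share the factor (7*n^3−1).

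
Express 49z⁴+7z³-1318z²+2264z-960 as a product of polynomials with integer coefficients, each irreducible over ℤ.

(7z-5)(7z-8)(z+6)(z-4)

By the rational root theorem, z = -6 is a root, so (z+6) divides it; the quotient is 49z³-287z²+404z-160.
Next, z = 8/7 is a root, giving the factor (7z-8) and quotient 7z²-33z+20.
The remaining quadratic factors as (z-4)(7z-5).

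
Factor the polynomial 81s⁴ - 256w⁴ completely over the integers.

Difference of squares twice: with A = 3s and B = 4w, A⁴ − B⁴ = (A² − B²)(A² + B²), and A² − B² factors again.

(3s + 4w)(3s - 4w)(9s² + 16w²)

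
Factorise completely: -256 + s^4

(s + 4)(s - 4)(s^2 + 16)

Write as (s^2)² − (16)², then factor s^2 - 16 once more.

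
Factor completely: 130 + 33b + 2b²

(2b + 13)(b + 10)

Need a pair with product 2·130 = 260 and sum 33: that's 13 and 20.
Split the middle term: 2b² + 13b + 20b + 130 = b(2b + 13) + 10(2b + 13).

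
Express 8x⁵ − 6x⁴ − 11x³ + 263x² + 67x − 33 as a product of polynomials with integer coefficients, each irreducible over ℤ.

Among the possible rational roots, x = −3 is a root, so (x + 3) is a factor; dividing leaves 8x⁴ − 30x³ + 79x² + 26x − 11.
Then x = −1/2 is a root, so (2x + 1) divides it; the quotient is 4x³ − 17x² + 48x − 11.
Continuing, x = 1/4 is a root, so (4x − 1) divides it; the quotient is x² − 4x + 11.
The quadratic x² − 4x + 11 has discriminant −28 < 0 and is irreducible over ℤ.

(2x + 1)(4x − 1)(x + 3)(x² − 4x + 11)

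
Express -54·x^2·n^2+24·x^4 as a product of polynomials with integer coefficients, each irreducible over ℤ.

6·x^2·(2·x-3·n)·(2·x+3·n)

Pull out the common factor 6·x^2; 4·x^2-9·n^2 is a difference of squares.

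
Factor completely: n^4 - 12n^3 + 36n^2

n^2(n - 6)^2

Factor out n^2 first: what remains is n^2 - 12n + 36.
Recognize a perfect-square trinomial with the parts 6 and n.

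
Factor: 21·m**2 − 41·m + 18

(3·m − 2)·(7·m − 9)

Need a pair with product 21·18 = 378 and sum −41: that's −14 and −27.
Split the middle term: 21·m**2 − 14·m − 27·m + 18 = 7·m·(3·m − 2) − 9·(3·m − 2).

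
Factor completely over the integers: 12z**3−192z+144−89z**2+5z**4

Among the possible rational roots, z = −3 is a root, so (z+3) divides it; the quotient is 5z**3−3z**2−80z+48.
Then z = 4 is a root, so (z−4) divides it; the quotient is 5z**2+17z−12.
The remaining quadratic factors as (5z−3)(z+4).

(5z−3)(z+3)(z+4)(z−4)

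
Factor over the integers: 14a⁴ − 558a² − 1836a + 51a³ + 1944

By the rational root theorem, a = 6 is a root, so (a − 6) is a factor; dividing leaves 14a³ + 135a² + 252a − 324.
Next, a = −9/2 is a root, giving the factor (2a + 9) and quotient 7a² + 36a − 36.
The remaining quadratic factors as (7a − 6)(a + 6).

(2a + 9)(7a − 6)(a + 6)(a − 6)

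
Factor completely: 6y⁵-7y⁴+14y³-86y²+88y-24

(2y-1)(3y-2)(y-2)(y²+2y+6)

By the rational root theorem, y = 2/3 is a root, so (3y-2) is a factor; dividing leaves 2y⁴-y³+4y²-26y+12.
Continuing, y = 2 is a root, giving the factor (y-2) and quotient 2y³+3y²+10y-6.
Then y = 1/2 is a root, so (2y-1) is a factor; dividing leaves y²+2y+6.
The quadratic y²+2y+6 has discriminant -20 < 0 and is irreducible over ℤ.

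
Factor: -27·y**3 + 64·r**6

Recognize a difference of cubes with the parts 4·r**2 and 3·y.

(4·r**2 - 3·y)·(16·r**4 + 12·r**2·y + 9·y**2)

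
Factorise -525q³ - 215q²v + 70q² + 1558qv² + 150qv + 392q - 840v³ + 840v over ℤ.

Group: 5q(-105q² - 127qv + 98q + 210v² + 210v) + (-4v + 4)(-105q² - 127qv + 98q + 210v² + 210v); both groups contain (-105q² - 127qv + 98q + 210v² + 210v), so (5q - 4v + 4) is a factor with cofactor -105q² - 127qv + 98q + 210v² + 210v.
The cofactor groups again: -105q² - 127qv + 98q + 210v² + 210v = -15q(7q + 15v) + (14v + 14)(7q + 15v); both groups contain (7q + 15v), giving -(15q - 14v - 14)(7q + 15v).

-(15q - 14v - 14)(5q - 4v + 4)(7q + 15v)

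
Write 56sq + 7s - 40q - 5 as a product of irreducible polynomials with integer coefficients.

Group as (56sq + 7s) + (-40q - 5) = 7s(8q + 1) - 5(8q + 1).
Both groups share the factor (8q + 1).

(7s - 5)(8q + 1)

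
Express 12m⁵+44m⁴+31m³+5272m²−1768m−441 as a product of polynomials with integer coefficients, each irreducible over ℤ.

(2m−1)(6m+1)(m+9)(m²−5m+49)

Among the possible rational roots, m = −9 is a root, so (m+9) divides it; the quotient is 12m⁴−64m³+607m²−191m−49.
Next, m = −1/6 is a root, giving the factor (6m+1) and quotient 2m³−11m²+103m−49.
Continuing, m = 1/2 is a root, so (2m−1) divides it; the quotient is m²−5m+49.
The quadratic m²−5m+49 has discriminant −171 < 0 and is irreducible over ℤ.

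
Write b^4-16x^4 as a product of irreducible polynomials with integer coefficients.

(b+2x)(b-2x)(b^2+4x^2)

(b)⁴ − (2x)⁴ = ((b)² − (2x)²)((b)² + (2x)²); the first factor splits again, the second (b^2+4x^2) is irreducible.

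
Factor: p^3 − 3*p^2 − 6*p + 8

(p + 2)*(p − 1)*(p − 4)

Trying the rational-root candidates, p = −2 is a root, giving the factor (p + 2) and quotient p^2 − 5*p + 4.
The remaining quadratic factors as (p − 1)(p − 4).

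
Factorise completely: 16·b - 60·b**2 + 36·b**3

Pull out the common factor 4·b, then factor the remaining trinomial.

4·b·(3·b - 1)·(3·b - 4)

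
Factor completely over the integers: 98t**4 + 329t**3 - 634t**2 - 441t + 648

Among the possible rational roots, t = -9/2 is a root, giving the factor (2t + 9) and quotient 49t**3 - 56t**2 - 65t + 72.
Continuing, t = -8/7 is a root, giving the factor (7t + 8) and quotient 7t**2 - 16t + 9.
The remaining quadratic factors as (7t - 9)(t - 1).

(2t + 9)(7t + 8)(7t - 9)(t - 1)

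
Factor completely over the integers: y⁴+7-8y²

Substitute u = y² to get a quadratic in u, then factor.
y²-1 is a difference of squares.
y²-7 is irreducible over ℤ (7 is not a perfect square).

(y+1)(y-1)(y²-7)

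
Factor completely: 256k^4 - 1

(4k + 1)(4k - 1)(16k^2 + 1)

Difference of squares twice: with A = 4k and B = 1, A⁴ − B⁴ = (A² − B²)(A² + B²), and A² − B² factors again.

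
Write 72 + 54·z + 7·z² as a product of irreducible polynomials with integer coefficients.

(7·z + 12)·(z + 6)

Need a pair with product 7·72 = 504 and sum 54: that's 42 and 12.
Split the middle term: 7·z² + 42·z + 12·z + 72 = 7·z·(z + 6) + 12·(z + 6).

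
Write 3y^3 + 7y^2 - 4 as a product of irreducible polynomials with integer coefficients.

(3y - 2)(y + 1)(y + 2)

Among the possible rational roots, y = 2/3 is a root, giving the factor (3y - 2) and quotient y^2 + 3y + 2.
The remaining quadratic factors as (y + 2)(y + 1).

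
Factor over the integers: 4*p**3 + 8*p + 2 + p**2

Group as (4*p**3 + 8*p) + (p**2 + 2) = 4*p*(p**2 + 2) + (p**2 + 2).
Both groups share the factor (p**2 + 2).

(4*p + 1)*(p**2 + 2)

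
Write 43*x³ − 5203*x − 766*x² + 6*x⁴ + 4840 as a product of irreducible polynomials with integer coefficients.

Trying the rational-root candidates, x = 5/6 is a root, giving the factor (6*x − 5) and quotient x³ + 8*x² − 121*x − 968.
Then x = 11 is a root, so (x − 11) is a factor; dividing leaves x² + 19*x + 88.
The remaining quadratic factors as (x + 8)(x + 11).

(6*x − 5)*(x + 11)*(x + 8)*(x − 11)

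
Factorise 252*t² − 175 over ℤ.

7*(6*t + 5)*(6*t − 5)

Pull out the common factor 7; 36*t² − 25 is a difference of squares.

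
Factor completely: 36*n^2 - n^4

Pull out the common factor n^2, leaving -n^2 + 36.
Recognize a difference of squares with the parts 6 and n.

-n^2*(n + 6)*(n - 6)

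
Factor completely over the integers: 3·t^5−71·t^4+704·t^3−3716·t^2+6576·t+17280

Among the possible rational roots, t = −4/3 is a root, giving the factor (3·t+4) and quotient t^4−25·t^3+268·t^2−1596·t+4320.
Then t = 8 is a root, so (t−8) is a factor; dividing leaves t^3−17·t^2+132·t−540.
Next, t = 9 is a root, so (t−9) divides it; the quotient is t^2−8·t+60.
The quadratic t^2−8·t+60 has discriminant −176 < 0 and is irreducible over ℤ.

(3·t+4)·(t−8)·(t−9)·(t^2−8·t+60)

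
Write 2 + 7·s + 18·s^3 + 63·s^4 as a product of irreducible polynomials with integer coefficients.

Group as (63·s^4 + 7·s) + (18·s^3 + 2) = 7·s·(9·s^3 + 1) + 2·(9·s^3 + 1).
Both groups share the factor (9·s^3 + 1).

(7·s + 2)·(9·s^3 + 1)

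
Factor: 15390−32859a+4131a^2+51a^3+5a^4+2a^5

Among the possible rational roots, a = 1/2 is a root, so (2a−1) divides it; the quotient is a^4+3a^3+27a^2+2079a−15390.
Then a = 6 is a root, giving the factor (a−6) and quotient a^3+9a^2+81a+2565.
Continuing, a = −15 is a root, so (a+15) is a factor; dividing leaves a^2−6a+171.
The quadratic a^2−6a+171 has discriminant −648 < 0 and is irreducible over ℤ.

(2a−1)(a+15)(a−6)(a^2−6a+171)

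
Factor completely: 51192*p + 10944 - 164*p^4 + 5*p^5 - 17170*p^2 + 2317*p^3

(5*p + 1)*(p - 12)*(p - 8)*(p^2 - 13*p + 114)

By the rational root theorem, p = 8 is a root, so (p - 8) is a factor; dividing leaves 5*p^4 - 124*p^3 + 1325*p^2 - 6570*p - 1368.
Next, p = 12 is a root, giving the factor (p - 12) and quotient 5*p^3 - 64*p^2 + 557*p + 114.
Continuing, p = -1/5 is a root, giving the factor (5*p + 1) and quotient p^2 - 13*p + 114.
The quadratic p^2 - 13*p + 114 has discriminant -287 < 0 and is irreducible over ℤ.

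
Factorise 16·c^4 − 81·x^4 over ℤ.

Write as (4·c^2)² − (9·x^2)², then factor 4·c^2 − 9·x^2 once more.

(2·c + 3·x)·(2·c − 3·x)·(4·c^2 + 9·x^2)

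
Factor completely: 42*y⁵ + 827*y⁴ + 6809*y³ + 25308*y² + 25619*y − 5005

(6*y − 1)*(7*y + 13)*(y + 7)*(y² + 11*y + 55)

Testing divisors of the constant over divisors of the leading coefficient, y = 1/6 is a root, so (6*y − 1) is a factor; dividing leaves 7*y⁴ + 139*y³ + 1158*y² + 4411*y + 5005.
Continuing, y = −13/7 is a root, so (7*y + 13) is a factor; dividing leaves y³ + 18*y² + 132*y + 385.
Then y = −7 is a root, so (y + 7) is a factor; dividing leaves y² + 11*y + 55.
The quadratic y² + 11*y + 55 has discriminant −99 < 0 and is irreducible over ℤ.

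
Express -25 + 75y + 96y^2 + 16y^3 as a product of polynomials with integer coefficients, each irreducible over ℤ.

Testing divisors of the constant over divisors of the leading coefficient, y = -5 is a root, so (y + 5) is a factor; dividing leaves 16y^2 + 16y - 5.
The remaining quadratic factors as (4y - 1)(4y + 5).

(4y + 5)(4y - 1)(y + 5)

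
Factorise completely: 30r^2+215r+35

Pull out the common factor 5, then factor the remaining trinomial.

5(6r+1)(r+7)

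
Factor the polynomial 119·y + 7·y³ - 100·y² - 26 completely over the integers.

By the rational root theorem, y = 13 is a root, so (y - 13) is a factor; dividing leaves 7·y² - 9·y + 2.
The remaining quadratic factors as (y - 1)(7·y - 2).

(7·y - 2)·(y - 1)·(y - 13)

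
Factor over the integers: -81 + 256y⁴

Difference of squares twice: with A = 4y and B = 3, A⁴ − B⁴ = (A² − B²)(A² + B²), and A² − B² factors again.

(4y + 3)(4y - 3)(16y² + 9)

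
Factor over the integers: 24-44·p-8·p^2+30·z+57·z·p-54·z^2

-(9·z-8·p+4)·(6·z-p-6)

Group: -6·z·(9·z-8·p+4) + (p+6)·(9·z-8·p+4); both groups contain (9·z-8·p+4).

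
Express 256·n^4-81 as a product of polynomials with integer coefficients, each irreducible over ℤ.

(4·n+3)·(4·n-3)·(16·n^2+9)

Difference of squares twice: with A = 4·n and B = 3, A⁴ − B⁴ = (A² − B²)(A² + B²), and A² − B² factors again.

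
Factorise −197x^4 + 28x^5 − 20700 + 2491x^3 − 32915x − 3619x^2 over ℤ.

Trying the rational-root candidates, x = −5/7 is a root, giving the factor (7x + 5) and quotient 4x^4 − 31x^3 + 378x^2 − 787x − 4140.
Continuing, x = −9/4 is a root, giving the factor (4x + 9) and quotient x^3 − 10x^2 + 117x − 460.
Then x = 5 is a root, so (x − 5) is a factor; dividing leaves x^2 − 5x + 92.
The quadratic x^2 − 5x + 92 has discriminant −343 < 0 and is irreducible over ℤ.

(4x + 9)(7x + 5)(x − 5)(x^2 − 5x + 92)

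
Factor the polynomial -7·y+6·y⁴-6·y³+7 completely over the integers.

Group as (6·y⁴-7·y) + (-6·y³+7) = y·(6·y³-7) - (6·y³-7).
Both groups share the factor (6·y³-7).

(y-1)·(6·y³-7)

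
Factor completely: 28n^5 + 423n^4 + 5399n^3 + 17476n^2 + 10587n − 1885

(4n + 13)(7n − 1)(n + 1)(n^2 + 11n + 145)

Among the possible rational roots, n = 1/7 is a root, so (7n − 1) divides it; the quotient is 4n^4 + 61n^3 + 780n^2 + 2608n + 1885.
Continuing, n = −13/4 is a root, so (4n + 13) is a factor; dividing leaves n^3 + 12n^2 + 156n + 145.
Next, n = −1 is a root, so (n + 1) divides it; the quotient is n^2 + 11n + 145.
The quadratic n^2 + 11n + 145 has discriminant −459 < 0 and is irreducible over ℤ.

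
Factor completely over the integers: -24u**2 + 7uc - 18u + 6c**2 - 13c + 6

-(3u - 2c + 3)(8u + 3c - 2)

Group: -3u(8u + 3c - 2) + (2c - 3)(8u + 3c - 2); both groups contain (8u + 3c - 2).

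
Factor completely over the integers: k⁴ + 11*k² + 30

(k² + 5)*(k² + 6)

Substitute u = k² to get a quadratic in u, then factor.
k² + 5 is irreducible over ℤ (always positive, so no real roots).
k² + 6 is irreducible over ℤ (always positive, so no real roots).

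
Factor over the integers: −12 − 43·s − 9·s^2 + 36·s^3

(3·s + 1)·(3·s − 4)·(4·s + 3)

Trying the rational-root candidates, s = −1/3 is a root, so (3·s + 1) divides it; the quotient is 12·s^2 − 7·s − 12.
The remaining quadratic factors as (3·s − 4)(4·s + 3).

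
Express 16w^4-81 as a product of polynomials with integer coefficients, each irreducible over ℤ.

(2w+3)(2w-3)(4w^2+9)

Write as (4w^2)² − (9)², then factor 4w^2-9 once more.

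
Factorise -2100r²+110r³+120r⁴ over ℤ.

10r²(3r+14)(4r-15)

Pull out the common factor 10r², then factor the remaining trinomial.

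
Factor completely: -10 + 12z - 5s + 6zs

(6z - 5)(s + 2)

Group as (6zs + 12z) + (-5s - 10) = 6z(s + 2) - 5(s + 2).
Both groups share the factor (s + 2).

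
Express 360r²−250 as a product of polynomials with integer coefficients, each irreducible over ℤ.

10(6r+5)(6r−5)

Factor out 10, leaving 36r²−25, which is a difference of two squares.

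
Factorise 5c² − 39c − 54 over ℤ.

(5c + 6)(c − 9)

Need a pair with product 5·(−54) = −270 and sum −39: that's 6 and −45.
Split the middle term: 5c² + 6c − 45c − 54 = c(5c + 6) − 9(5c + 6).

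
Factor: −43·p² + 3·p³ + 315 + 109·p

(3·p + 5)·(p − 7)·(p − 9)

By the rational root theorem, p = 7 is a root, so (p − 7) is a factor; dividing leaves 3·p² − 22·p − 45.
The remaining quadratic factors as (3·p + 5)(p − 9).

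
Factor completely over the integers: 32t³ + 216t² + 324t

Pull out the common factor 4t, then factor the remaining trinomial.

4t(2t + 9)(4t + 9)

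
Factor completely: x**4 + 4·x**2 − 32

(x + 2)·(x − 2)·(x**2 + 8)

Substitute u = x**2 to get a quadratic in u, then factor.
x**2 + 8 is irreducible over ℤ (always positive, so no real roots).
x**2 − 4 is a difference of squares.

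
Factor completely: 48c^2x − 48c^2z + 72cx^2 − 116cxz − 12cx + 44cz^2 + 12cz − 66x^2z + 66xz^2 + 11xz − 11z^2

Group: x(48c^2 + 72cx − 44cz − 12c − 66xz + 11z) − z(48c^2 + 72cx − 44cz − 12c − 66xz + 11z); both groups contain (48c^2 + 72cx − 44cz − 12c − 66xz + 11z), so (x − z) is a factor with cofactor 48c^2 + 72cx − 44cz − 12c − 66xz + 11z.
The cofactor groups again: 48c^2 + 72cx − 44cz − 12c − 66xz + 11z = 4c(12c − 11z) + (6x − 1)(12c − 11z); both groups contain (12c − 11z), giving (4c + 6x − 1)(12c − 11z).

(12c − 11z)(4c + 6x − 1)(x − z)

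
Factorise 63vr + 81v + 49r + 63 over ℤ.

Group as (63vr + 81v) + (49r + 63) = 9v(7r + 9) + 7(7r + 9).
Both groups share the factor (7r + 9).

(7r + 9)(9v + 7)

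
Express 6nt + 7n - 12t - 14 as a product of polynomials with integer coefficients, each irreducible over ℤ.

(6t + 7)(n - 2)

Group as (6nt + 7n) + (-12t - 14) = n(6t + 7) - 2(6t + 7).
Both groups share the factor (6t + 7).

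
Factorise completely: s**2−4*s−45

Two integers with product −45 and sum −4 are 5 and −9.

(s+5)*(s−9)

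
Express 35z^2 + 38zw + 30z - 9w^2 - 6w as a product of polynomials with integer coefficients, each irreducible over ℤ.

Group: 7z(5z - w) + (9w + 6)(5z - w); both groups contain (5z - w).

(5z - w)(7z + 9w + 6)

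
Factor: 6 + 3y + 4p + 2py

(2p + 3)(y + 2)

Group as (2py + 4p) + (3y + 6) = 2p(y + 2) + 3(y + 2).
Both groups share the factor (y + 2).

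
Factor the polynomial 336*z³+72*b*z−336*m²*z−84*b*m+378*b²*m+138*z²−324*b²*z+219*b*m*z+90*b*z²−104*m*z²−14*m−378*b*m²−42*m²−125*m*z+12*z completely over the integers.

(6*b−6*m−7*z−2)*(7*m−6*z)*(9*b+8*z+1)

Group: 9*b*(42*b*m−36*b*z−42*m²−13*m*z−14*m+42*z²+12*z) + (8*z+1)*(42*b*m−36*b*z−42*m²−13*m*z−14*m+42*z²+12*z); both groups contain (42*b*m−36*b*z−42*m²−13*m*z−14*m+42*z²+12*z), so (9*b+8*z+1) is a factor with cofactor 42*b*m−36*b*z−42*m²−13*m*z−14*m+42*z²+12*z.
The cofactor groups again: 42*b*m−36*b*z−42*m²−13*m*z−14*m+42*z²+12*z = 7*m*(6*b−6*m−7*z−2) − 6*z*(6*b−6*m−7*z−2); both groups contain (6*b−6*m−7*z−2), giving (7*m−6*z)*(6*b−6*m−7*z−2).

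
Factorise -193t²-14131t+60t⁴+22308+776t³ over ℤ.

(2t+13)(5t-12)(6t-13)(t+11)

Among the possible rational roots, t = -13/2 is a root, giving the factor (2t+13) and quotient 30t³+193t²-1351t+1716.
Continuing, t = -11 is a root, so (t+11) divides it; the quotient is 30t²-137t+156.
The remaining quadratic factors as (5t-12)(6t-13).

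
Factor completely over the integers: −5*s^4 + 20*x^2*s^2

Factor out 5*s^2, leaving 4*x^2 − s^2, which is a difference of two squares.

5*s^2*(2*x − s)*(2*x + s)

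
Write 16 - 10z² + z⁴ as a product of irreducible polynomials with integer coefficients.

Substitute u = z² to get a quadratic in u, then factor.
z² - 2 is irreducible over ℤ (2 is not a perfect square).
z² - 8 is irreducible over ℤ (8 is not a perfect square).

(z² - 2)(z² - 8)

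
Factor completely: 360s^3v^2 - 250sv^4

10sv^2(6s + 5v)(6s - 5v)

Pull out the common factor 10sv^2; 36s^2 - 25v^2 is a difference of squares.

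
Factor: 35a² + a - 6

Need a pair with product 35·(-6) = -210 and sum 1: that's -14 and 15.
Split the middle term: 35a² - 14a + 15a - 6 = 7a(5a - 2) + 3(5a - 2).

(5a - 2)(7a + 3)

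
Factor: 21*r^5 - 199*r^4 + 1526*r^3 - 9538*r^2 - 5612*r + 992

(3*r + 2)*(7*r - 1)*(r - 8)*(r^2 - 2*r + 62)

Trying the rational-root candidates, r = -2/3 is a root, so (3*r + 2) divides it; the quotient is 7*r^4 - 71*r^3 + 556*r^2 - 3550*r + 496.
Next, r = 8 is a root, so (r - 8) is a factor; dividing leaves 7*r^3 - 15*r^2 + 436*r - 62.
Next, r = 1/7 is a root, giving the factor (7*r - 1) and quotient r^2 - 2*r + 62.
The quadratic r^2 - 2*r + 62 has discriminant -244 < 0 and is irreducible over ℤ.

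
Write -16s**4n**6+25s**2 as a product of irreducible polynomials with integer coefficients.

-s**2(4sn**3+5)(4sn**3-5)

Pull out the common factor s**2, leaving -16s**2n**6+25.
Recognize a difference of squares with the parts 5 and 4sn**3.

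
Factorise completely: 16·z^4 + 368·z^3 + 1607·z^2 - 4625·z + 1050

Trying the rational-root candidates, z = -10 is a root, so (z + 10) divides it; the quotient is 16·z^3 + 208·z^2 - 473·z + 105.
Next, z = 7/4 is a root, giving the factor (4·z - 7) and quotient 4·z^2 + 59·z - 15.
The remaining quadratic factors as (z + 15)(4·z - 1).

(4·z - 1)·(4·z - 7)·(z + 10)·(z + 15)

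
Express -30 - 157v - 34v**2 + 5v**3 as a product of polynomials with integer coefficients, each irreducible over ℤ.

(5v + 1)(v + 3)(v - 10)

Testing divisors of the constant over divisors of the leading coefficient, v = 10 is a root, giving the factor (v - 10) and quotient 5v**2 + 16v + 3.
The remaining quadratic factors as (v + 3)(5v + 1).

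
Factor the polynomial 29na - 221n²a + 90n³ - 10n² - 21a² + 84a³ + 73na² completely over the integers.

Group: 5n(18n² - 19na - 2n - 12a² + 3a) - 7a(18n² - 19na - 2n - 12a² + 3a); both groups contain (18n² - 19na - 2n - 12a² + 3a), so (5n - 7a) is a factor with cofactor 18n² - 19na - 2n - 12a² + 3a.
The cofactor groups again: 18n² - 19na - 2n - 12a² + 3a = 2n(9n + 4a - 1) - 3a(9n + 4a - 1); both groups contain (9n + 4a - 1), giving (2n - 3a)(9n + 4a - 1).

(2n - 3a)(5n - 7a)(9n + 4a - 1)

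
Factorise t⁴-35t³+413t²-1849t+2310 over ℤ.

(t-11)(t-15)(t-2)(t-7)

Among the possible rational roots, t = 2 is a root, so (t-2) is a factor; dividing leaves t³-33t²+347t-1155.
Then t = 11 is a root, so (t-11) is a factor; dividing leaves t²-22t+105.
The remaining quadratic factors as (t-7)(t-15).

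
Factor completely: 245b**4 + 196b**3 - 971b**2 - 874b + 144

(5b + 9)(7b + 8)(7b - 1)(b - 2)

By the rational root theorem, b = -9/5 is a root, so (5b + 9) divides it; the quotient is 49b**3 - 49b**2 - 106b + 16.
Continuing, b = 1/7 is a root, so (7b - 1) divides it; the quotient is 7b**2 - 6b - 16.
The remaining quadratic factors as (b - 2)(7b + 8).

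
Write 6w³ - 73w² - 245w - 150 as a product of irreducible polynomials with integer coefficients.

Among the possible rational roots, w = 15 is a root, so (w - 15) divides it; the quotient is 6w² + 17w + 10.
The remaining quadratic factors as (w + 2)(6w + 5).

(6w + 5)(w + 2)(w - 15)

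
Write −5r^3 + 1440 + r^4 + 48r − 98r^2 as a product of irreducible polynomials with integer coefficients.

Testing divisors of the constant over divisors of the leading coefficient, r = 4 is a root, so (r − 4) is a factor; dividing leaves r^3 − r^2 − 102r − 360.
Continuing, r = −5 is a root, so (r + 5) is a factor; dividing leaves r^2 − 6r − 72.
The remaining quadratic factors as (r − 12)(r + 6).

(r + 5)(r + 6)(r − 12)(r − 4)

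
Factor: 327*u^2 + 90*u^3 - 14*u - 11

(3*u + 11)*(5*u - 1)*(6*u + 1)

Testing divisors of the constant over divisors of the leading coefficient, u = 1/5 is a root, giving the factor (5*u - 1) and quotient 18*u^2 + 69*u + 11.
The remaining quadratic factors as (6*u + 1)(3*u + 11).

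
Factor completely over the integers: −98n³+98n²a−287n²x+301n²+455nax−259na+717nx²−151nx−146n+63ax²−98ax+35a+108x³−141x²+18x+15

−(7n−7a−12x−3)(2n+9x−5)(7n+x−1)

Group: 7n(−14n²+14na−39nx+41n+63ax−35a+108x²−33x−15) + (x−1)(−14n²+14na−39nx+41n+63ax−35a+108x²−33x−15); both groups contain (−14n²+14na−39nx+41n+63ax−35a+108x²−33x−15), so (7n+x−1) is a factor with cofactor −14n²+14na−39nx+41n+63ax−35a+108x²−33x−15.
The cofactor groups again: −14n²+14na−39nx+41n+63ax−35a+108x²−33x−15 = −2n(7n−7a−12x−3) + (−9x+5)(7n−7a−12x−3); both groups contain (7n−7a−12x−3), giving −(2n+9x−5)(7n−7a−12x−3).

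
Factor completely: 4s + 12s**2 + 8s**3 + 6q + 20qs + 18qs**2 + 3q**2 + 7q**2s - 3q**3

-(3q + 2s)(q + s + 1)(q - 4s - 2)

Group: 3q(-q**2 + 3qs + q + 4s**2 + 6s + 2) + 2s(-q**2 + 3qs + q + 4s**2 + 6s + 2); both groups contain (-q**2 + 3qs + q + 4s**2 + 6s + 2), so (3q + 2s) is a factor with cofactor -q**2 + 3qs + q + 4s**2 + 6s + 2.
The cofactor groups again: -q**2 + 3qs + q + 4s**2 + 6s + 2 = -q(q + s + 1) + (4s + 2)(q + s + 1); both groups contain (q + s + 1), giving -(q - 4s - 2)(q + s + 1).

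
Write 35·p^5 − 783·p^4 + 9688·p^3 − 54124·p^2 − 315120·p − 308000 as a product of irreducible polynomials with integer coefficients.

Testing divisors of the constant over divisors of the leading coefficient, p = −10/7 is a root, so (7·p + 10) divides it; the quotient is 5·p^4 − 119·p^3 + 1554·p^2 − 9952·p − 30800.
Next, p = 14 is a root, so (p − 14) divides it; the quotient is 5·p^3 − 49·p^2 + 868·p + 2200.
Then p = −11/5 is a root, so (5·p + 11) is a factor; dividing leaves p^2 − 12·p + 200.
The quadratic p^2 − 12·p + 200 has discriminant −656 < 0 and is irreducible over ℤ.

(5·p + 11)·(7·p + 10)·(p − 14)·(p^2 − 12·p + 200)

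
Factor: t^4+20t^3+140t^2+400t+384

(t+2)(t+4)(t+6)(t+8)

Trying the rational-root candidates, t = -4 is a root, so (t+4) divides it; the quotient is t^3+16t^2+76t+96.
Next, t = -8 is a root, giving the factor (t+8) and quotient t^2+8t+12.
The remaining quadratic factors as (t+2)(t+6).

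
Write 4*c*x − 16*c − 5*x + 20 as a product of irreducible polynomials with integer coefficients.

Group as (4*c*x − 16*c) + (−5*x + 20) = 4*c*(x − 4) − 5*(x − 4).
Both groups share the factor (x − 4).

(4*c − 5)*(x − 4)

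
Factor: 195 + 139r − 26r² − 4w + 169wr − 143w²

Group: −13w(11w − 2r + 13) + (13r + 15)(11w − 2r + 13); both groups contain (11w − 2r + 13).

−(13w − 13r − 15)(11w − 2r + 13)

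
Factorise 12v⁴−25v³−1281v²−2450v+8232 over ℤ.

(3v+14)(4v−7)(v+7)(v−12)

Among the possible rational roots, v = −7 is a root, giving the factor (v+7) and quotient 12v³−109v²−518v+1176.
Next, v = 12 is a root, so (v−12) is a factor; dividing leaves 12v²+35v−98.
The remaining quadratic factors as (3v+14)(4v−7).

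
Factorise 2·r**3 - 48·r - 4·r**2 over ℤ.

2·r·(r + 4)·(r - 6)

Pull out the common factor 2·r, then factor the remaining trinomial.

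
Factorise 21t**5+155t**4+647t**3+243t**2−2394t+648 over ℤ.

(3t−4)(7t−2)(t+3)(t**2+6t+27)

Among the possible rational roots, t = −3 is a root, so (t+3) is a factor; dividing leaves 21t**4+92t**3+371t**2−870t+216.
Continuing, t = 2/7 is a root, so (7t−2) divides it; the quotient is 3t**3+14t**2+57t−108.
Next, t = 4/3 is a root, so (3t−4) is a factor; dividing leaves t**2+6t+27.
The quadratic t**2+6t+27 has discriminant −72 < 0 and is irreducible over ℤ.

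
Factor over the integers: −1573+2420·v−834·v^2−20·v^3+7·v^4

By the rational root theorem, v = 13/7 is a root, giving the factor (7·v−13) and quotient v^3−v^2−121·v+121.
Next, v = 11 is a root, so (v−11) is a factor; dividing leaves v^2+10·v−11.
The remaining quadratic factors as (v−1)(v+11).

(7·v−13)·(v+11)·(v−1)·(v−11)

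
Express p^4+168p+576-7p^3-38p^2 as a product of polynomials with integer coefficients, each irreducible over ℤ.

Among the possible rational roots, p = 6 is a root, so (p-6) divides it; the quotient is p^3-p^2-44p-96.
Continuing, p = 8 is a root, giving the factor (p-8) and quotient p^2+7p+12.
The remaining quadratic factors as (p+4)(p+3).

(p+3)(p+4)(p-6)(p-8)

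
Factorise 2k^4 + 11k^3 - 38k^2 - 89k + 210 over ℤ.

Trying the rational-root candidates, k = -7 is a root, so (k + 7) divides it; the quotient is 2k^3 - 3k^2 - 17k + 30.
Then k = -3 is a root, so (k + 3) divides it; the quotient is 2k^2 - 9k + 10.
The remaining quadratic factors as (k - 2)(2k - 5).

(2k - 5)(k + 3)(k + 7)(k - 2)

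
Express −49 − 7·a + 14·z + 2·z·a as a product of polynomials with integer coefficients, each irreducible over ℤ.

Group as (2·z·a + 14·z) + (−7·a − 49) = 2·z·(a + 7) − 7·(a + 7).
Both groups share the factor (a + 7).

(2·z − 7)·(a + 7)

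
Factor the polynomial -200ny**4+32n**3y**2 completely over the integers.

8ny**2(2n+5y)(2n-5y)

Every term has a factor of 8ny**2. Then 4n**2-25y**2 = (2n)² − (5y)².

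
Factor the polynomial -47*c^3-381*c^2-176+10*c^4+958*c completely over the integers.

Trying the rational-root candidates, c = -11/2 is a root, giving the factor (2*c+11) and quotient 5*c^3-51*c^2+90*c-16.
Next, c = 8 is a root, giving the factor (c-8) and quotient 5*c^2-11*c+2.
The remaining quadratic factors as (5*c-1)(c-2).

(2*c+11)*(5*c-1)*(c-2)*(c-8)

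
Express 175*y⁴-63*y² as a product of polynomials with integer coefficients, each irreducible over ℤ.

Pull out the common factor 7*y²; 25*y²-9 is a difference of squares.

7*y²*(5*y+3)*(5*y-3)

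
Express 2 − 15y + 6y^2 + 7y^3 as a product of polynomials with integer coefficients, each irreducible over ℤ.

(7y − 1)(y + 2)(y − 1)

Trying the rational-root candidates, y = −2 is a root, giving the factor (y + 2) and quotient 7y^2 − 8y + 1.
The remaining quadratic factors as (y − 1)(7y − 1).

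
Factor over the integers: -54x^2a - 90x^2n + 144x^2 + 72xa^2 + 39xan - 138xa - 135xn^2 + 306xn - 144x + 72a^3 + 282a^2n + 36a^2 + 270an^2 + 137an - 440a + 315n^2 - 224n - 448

Group: 6x(-9xa - 15xn + 24x + 18a^2 + 30an - 27a + 35n - 56) + (4a + 9n + 8)(-9xa - 15xn + 24x + 18a^2 + 30an - 27a + 35n - 56); both groups contain (-9xa - 15xn + 24x + 18a^2 + 30an - 27a + 35n - 56), so (6x + 4a + 9n + 8) is a factor with cofactor -9xa - 15xn + 24x + 18a^2 + 30an - 27a + 35n - 56.
The cofactor groups again: -9xa - 15xn + 24x + 18a^2 + 30an - 27a + 35n - 56 = -3a(3x - 6a - 7) + (-5n + 8)(3x - 6a - 7); both groups contain (3x - 6a - 7), giving -(3a + 5n - 8)(3x - 6a - 7).

-(3x - 6a - 7)(3a + 5n - 8)(6x + 4a + 9n + 8)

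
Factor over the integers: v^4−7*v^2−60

Substitute u = v^2 to get a quadratic in u, then factor.
v^2+5 is irreducible over ℤ (always positive, so no real roots).
v^2−12 is irreducible over ℤ (12 is not a perfect square).

(v^2+5)*(v^2−12)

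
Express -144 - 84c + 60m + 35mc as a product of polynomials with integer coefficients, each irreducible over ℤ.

Group as (35mc + 60m) + (-84c - 144) = 5m(7c + 12) - 12(7c + 12).
Both groups share the factor (7c + 12).

(5m - 12)(7c + 12)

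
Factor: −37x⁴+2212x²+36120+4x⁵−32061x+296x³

(4x−5)(x+8)(x−7)(x²−9x+129)

Trying the rational-root candidates, x = −8 is a root, so (x+8) divides it; the quotient is 4x⁴−69x³+848x²−4572x+4515.
Then x = 5/4 is a root, so (4x−5) is a factor; dividing leaves x³−16x²+192x−903.
Then x = 7 is a root, giving the factor (x−7) and quotient x²−9x+129.
The quadratic x²−9x+129 has discriminant −435 < 0 and is irreducible over ℤ.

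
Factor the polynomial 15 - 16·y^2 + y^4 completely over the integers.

Substitute u = y^2 to get a quadratic in u, then factor.
y^2 - 15 is irreducible over ℤ (15 is not a perfect square).
y^2 - 1 is a difference of squares.

(y + 1)·(y - 1)·(y^2 - 15)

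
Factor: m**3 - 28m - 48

(m + 2)(m + 4)(m - 6)

Testing divisors of the constant over divisors of the leading coefficient, m = -2 is a root, so (m + 2) is a factor; dividing leaves m**2 - 2m - 24.
The remaining quadratic factors as (m + 4)(m - 6).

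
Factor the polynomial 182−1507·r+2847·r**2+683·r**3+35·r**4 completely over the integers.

By the rational root theorem, r = 2/7 is a root, so (7·r−2) divides it; the quotient is 5·r**3+99·r**2+435·r−91.
Continuing, r = −7 is a root, giving the factor (r+7) and quotient 5·r**2+64·r−13.
The remaining quadratic factors as (r+13)(5·r−1).

(5·r−1)·(7·r−2)·(r+13)·(r+7)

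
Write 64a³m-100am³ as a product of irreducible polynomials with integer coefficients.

Pull out the common factor 4am; 16a²-25m² is a difference of squares.

4am(4a+5m)(4a-5m)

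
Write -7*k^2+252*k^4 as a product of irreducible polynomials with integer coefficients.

Every term has a factor of 7*k^2. Then 36*k^2-1 = (6*k)² − (1)².

7*k^2*(6*k+1)*(6*k-1)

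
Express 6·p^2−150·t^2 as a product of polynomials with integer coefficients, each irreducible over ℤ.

6·(p+5·t)·(p−5·t)

Factor out 6, leaving p^2−25·t^2, which is a difference of two squares.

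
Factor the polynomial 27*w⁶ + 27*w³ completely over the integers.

27*w³*(w + 1)*(w² - w + 1)

Every term has a factor of 27*w³; factoring it out leaves w³ + 1.
Recognize a sum of cubes with the parts w and 1.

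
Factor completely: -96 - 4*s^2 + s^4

Substitute u = s^2 to get a quadratic in u, then factor.
s^2 - 12 is irreducible over ℤ (12 is not a perfect square).
s^2 + 8 is irreducible over ℤ (always positive, so no real roots).

(s^2 + 8)*(s^2 - 12)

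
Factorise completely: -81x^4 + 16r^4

Write as (4r^2)² − (9x^2)², then factor 4r^2 - 9x^2 once more.

(2r + 3x)(2r - 3x)(4r^2 + 9x^2)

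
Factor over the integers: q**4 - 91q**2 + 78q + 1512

(q + 4)(q + 9)(q - 6)(q - 7)

Trying the rational-root candidates, q = -4 is a root, so (q + 4) is a factor; dividing leaves q**3 - 4q**2 - 75q + 378.
Next, q = 6 is a root, giving the factor (q - 6) and quotient q**2 + 2q - 63.
The remaining quadratic factors as (q - 7)(q + 9).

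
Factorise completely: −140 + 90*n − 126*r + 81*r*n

(9*n − 14)*(9*r + 10)

Group as (81*r*n − 126*r) + (90*n − 140) = 9*r*(9*n − 14) + 10*(9*n − 14).
Both groups share the factor (9*n − 14).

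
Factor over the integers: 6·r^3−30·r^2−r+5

Group as (6·r^3−r) + (−30·r^2+5) = r·(6·r^2−1) − 5·(6·r^2−1).
Both groups share the factor (6·r^2−1).

(r−5)·(6·r^2−1)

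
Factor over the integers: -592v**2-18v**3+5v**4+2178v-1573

(5v-13)(v+11)(v-1)(v-11)

By the rational root theorem, v = 11 is a root, so (v-11) divides it; the quotient is 5v**3+37v**2-185v+143.
Then v = -11 is a root, so (v+11) divides it; the quotient is 5v**2-18v+13.
The remaining quadratic factors as (5v-13)(v-1).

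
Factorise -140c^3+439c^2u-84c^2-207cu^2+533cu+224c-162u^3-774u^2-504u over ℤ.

Group: 4c(-35c^2+31cu-21c+18u^2+86u+56) - 9u(-35c^2+31cu-21c+18u^2+86u+56); both groups contain (-35c^2+31cu-21c+18u^2+86u+56), so (4c-9u) is a factor with cofactor -35c^2+31cu-21c+18u^2+86u+56.
The cofactor groups again: -35c^2+31cu-21c+18u^2+86u+56 = -5c(7c-9u-7) + (-2u-8)(7c-9u-7); both groups contain (7c-9u-7), giving -(5c+2u+8)(7c-9u-7).

-(4c-9u)(5c+2u+8)(7c-9u-7)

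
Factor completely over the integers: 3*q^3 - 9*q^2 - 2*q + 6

(q - 3)*(3*q^2 - 2)

Group as (3*q^3 - 2*q) + (-9*q^2 + 6) = q*(3*q^2 - 2) - 3*(3*q^2 - 2).
Both groups share the factor (3*q^2 - 2).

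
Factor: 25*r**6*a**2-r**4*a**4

a**2*r**4*(5*r-a)*(5*r+a)

Every term has a factor of r**4*a**2; factoring it out leaves 25*r**2-a**2.
Recognize a difference of squares with the parts 5*r and a.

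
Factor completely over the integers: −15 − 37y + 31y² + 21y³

(3y + 1)(7y + 15)(y − 1)

Testing divisors of the constant over divisors of the leading coefficient, y = 1 is a root, so (y − 1) is a factor; dividing leaves 21y² + 52y + 15.
The remaining quadratic factors as (7y + 15)(3y + 1).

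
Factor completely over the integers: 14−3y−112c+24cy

Group as (24cy−112c) + (−3y+14) = 8c(3y−14) − (3y−14).
Both groups share the factor (3y−14).

(3y−14)(8c−1)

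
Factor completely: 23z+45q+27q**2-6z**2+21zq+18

Group: -3z(2z-9q-9) + (-3q-2)(2z-9q-9); both groups contain (2z-9q-9).

-(2z-9q-9)(3z+3q+2)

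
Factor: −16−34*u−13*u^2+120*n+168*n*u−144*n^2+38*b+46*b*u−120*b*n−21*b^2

−(3*b+12*n−u−2)*(7*b+12*n−13*u−8)

Group: −7*b*(3*b+12*n−u−2) + (−12*n+13*u+8)*(3*b+12*n−u−2); both groups contain (3*b+12*n−u−2).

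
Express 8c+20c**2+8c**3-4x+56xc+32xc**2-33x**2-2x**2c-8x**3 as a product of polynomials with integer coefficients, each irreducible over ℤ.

-(x-2c)(8x+2c+1)(x+2c+4)

Group: x(-8x**2+14xc-x+4c**2+2c) + (2c+4)(-8x**2+14xc-x+4c**2+2c); both groups contain (-8x**2+14xc-x+4c**2+2c), so (x+2c+4) is a factor with cofactor -8x**2+14xc-x+4c**2+2c.
The cofactor groups again: -8x**2+14xc-x+4c**2+2c = -x(8x+2c+1) + 2c(8x+2c+1); both groups contain (8x+2c+1), giving -(x-2c)(8x+2c+1).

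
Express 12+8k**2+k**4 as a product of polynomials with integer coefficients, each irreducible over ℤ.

(k**2+2)(k**2+6)

Substitute u = k**2 to get a quadratic in u, then factor.
k**2+2 is irreducible over ℤ (always positive, so no real roots).
k**2+6 is irreducible over ℤ (always positive, so no real roots).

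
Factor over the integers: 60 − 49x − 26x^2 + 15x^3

By the rational root theorem, x = 1 is a root, so (x − 1) divides it; the quotient is 15x^2 − 11x − 60.
The remaining quadratic factors as (5x − 12)(3x + 5).

(3x + 5)(5x − 12)(x − 1)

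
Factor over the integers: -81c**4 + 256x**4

(4x - 3c)(4x + 3c)(16x**2 + 9c**2)

Difference of squares twice: with A = 4x and B = 3c, A⁴ − B⁴ = (A² − B²)(A² + B²), and A² − B² factors again.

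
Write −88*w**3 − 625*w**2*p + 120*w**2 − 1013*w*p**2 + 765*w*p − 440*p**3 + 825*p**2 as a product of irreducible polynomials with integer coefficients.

−(8*w + 11*p)*(w + 5*p)*(11*w + 8*p − 15)

Group: w*(−88*w**2 − 185*w*p + 120*w − 88*p**2 + 165*p) + 5*p*(−88*w**2 − 185*w*p + 120*w − 88*p**2 + 165*p); both groups contain (−88*w**2 − 185*w*p + 120*w − 88*p**2 + 165*p), so (w + 5*p) is a factor with cofactor −88*w**2 − 185*w*p + 120*w − 88*p**2 + 165*p.
The cofactor groups again: −88*w**2 − 185*w*p + 120*w − 88*p**2 + 165*p = −8*w*(11*w + 8*p − 15) − 11*p*(11*w + 8*p − 15); both groups contain (11*w + 8*p − 15), giving −(8*w + 11*p)*(11*w + 8*p − 15).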